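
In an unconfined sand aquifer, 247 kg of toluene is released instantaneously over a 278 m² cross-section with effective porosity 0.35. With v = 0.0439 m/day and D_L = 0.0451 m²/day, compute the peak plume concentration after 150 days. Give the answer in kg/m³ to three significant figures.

The peak of an instantaneous 1D plume sits at x = vt; there the Gaussian factor is 1 and C_max = M/(n_e·A·√(4πDt)), where n_e·A is the pore area the mass is dissolved in.
√(4πDt) = √(4π × 0.0451 × 150) = 9.220 m, so C_max = 247/(0.35 × 278 × 9.220) = 0.275 kg/m³.

0.275 kg/m³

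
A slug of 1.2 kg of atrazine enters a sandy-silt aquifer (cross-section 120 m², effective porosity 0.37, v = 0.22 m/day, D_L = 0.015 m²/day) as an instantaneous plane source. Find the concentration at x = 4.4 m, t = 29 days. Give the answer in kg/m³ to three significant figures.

For an instantaneous plane source, C(x,t) = M/(n_e·A·√(4πDt)) · exp(−(x−vt)²/(4Dt)), with n_e·A the pore (flow) area.
Plume center vt = 0.22 × 29 = 6.38 m, so the well at 4.4 m is 1.98 m upgradient of the peak.
√(4πDt) = 2.338 m, giving peak height M/(n_e·A·√(4πDt)) = 1.2/(0.37 × 120 × 2.338) = 0.01156 kg/m³.
(x−vt)²/(4Dt) = (-1.98)²/(4 × 0.015 × 29) = 2.253; exp(−2.253) = 0.1051.
C = 0.01156 × 0.1051 = 0.00121 kg/m³.

0.00121 kg/m³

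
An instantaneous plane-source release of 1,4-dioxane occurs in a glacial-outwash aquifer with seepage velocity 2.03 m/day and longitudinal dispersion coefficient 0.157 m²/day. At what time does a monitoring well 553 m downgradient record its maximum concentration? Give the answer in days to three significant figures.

For the 1D instantaneous-source solution, setting ∂C/∂t = 0 at fixed x gives v²t² + 2Dt − x² = 0, so t = (√(D² + v²x²) − D)/v².
√(D² + v²x²) = √(0.157² + 2.03² × 553²) = 1123; v² = 4.1209.
t = (1123 − 0.157)/4.1209 = 272 days (vs. the pure-advection estimate x/v = 272 d).

272 days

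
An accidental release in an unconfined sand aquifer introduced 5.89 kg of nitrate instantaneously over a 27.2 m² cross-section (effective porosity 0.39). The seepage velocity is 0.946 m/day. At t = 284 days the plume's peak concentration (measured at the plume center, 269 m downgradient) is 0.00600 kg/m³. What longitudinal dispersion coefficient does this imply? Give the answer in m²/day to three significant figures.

At the plume center C_max = M/(n_e·A·√(4πDt)), so D = M²/(4πt·(n_e·A·C_max)²).
n_e·A·C_max = 0.39 × 27.2 × 0.00600 = 0.06365 kg/m.
D = 5.89²/(4π × 284 × 0.06365²) = 2.40 m²/day.

2.40 m²/day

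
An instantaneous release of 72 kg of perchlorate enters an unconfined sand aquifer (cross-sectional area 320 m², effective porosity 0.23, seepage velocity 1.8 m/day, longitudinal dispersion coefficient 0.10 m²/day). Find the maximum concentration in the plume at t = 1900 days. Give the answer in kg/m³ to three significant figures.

0.0200 kg/m³

The peak of an instantaneous 1D plume sits at x = vt; there the Gaussian factor is 1 and C_max = M/(n_e·A·√(4πDt)), where n_e·A is the pore area the mass is dissolved in.
√(4πDt) = √(4π × 0.10 × 1900) = 48.86 m, so C_max = 72/(0.23 × 320 × 48.86) = 0.0200 kg/m³.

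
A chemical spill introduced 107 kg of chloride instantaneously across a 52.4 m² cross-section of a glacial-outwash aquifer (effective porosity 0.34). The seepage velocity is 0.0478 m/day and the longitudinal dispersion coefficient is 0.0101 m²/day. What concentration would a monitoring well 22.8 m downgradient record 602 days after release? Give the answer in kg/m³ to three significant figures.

0.158 kg/m³

For an instantaneous plane source, C(x,t) = M/(n_e·A·√(4πDt)) · exp(−(x−vt)²/(4Dt)), with n_e·A the pore (flow) area.
Plume center vt = 0.0478 × 602 = 28.7756 m, so the well at 22.8 m is 5.9756 m upgradient of the peak.
√(4πDt) = 8.741 m, giving peak height M/(n_e·A·√(4πDt)) = 107/(0.34 × 52.4 × 8.741) = 0.6871 kg/m³.
(x−vt)²/(4Dt) = (-5.9756)²/(4 × 0.0101 × 602) = 1.468; exp(−1.468) = 0.2304.
C = 0.6871 × 0.2304 = 0.158 kg/m³.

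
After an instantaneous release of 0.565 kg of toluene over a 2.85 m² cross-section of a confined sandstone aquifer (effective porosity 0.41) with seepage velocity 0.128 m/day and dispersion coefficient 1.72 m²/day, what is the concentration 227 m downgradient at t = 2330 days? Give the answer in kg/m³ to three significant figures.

0.00157 kg/m³

For an instantaneous plane source, C(x,t) = M/(n_e·A·√(4πDt)) · exp(−(x−vt)²/(4Dt)), with n_e·A the pore (flow) area.
Plume center vt = 0.128 × 2330 = 298.24 m, so the well at 227 m is 71.24 m upgradient of the peak.
√(4πDt) = 224.4 m, giving peak height M/(n_e·A·√(4πDt)) = 0.565/(0.41 × 2.85 × 224.4) = 0.002155 kg/m³.
(x−vt)²/(4Dt) = (-71.24)²/(4 × 1.72 × 2330) = 0.3166; exp(−0.3166) = 0.7286.
C = 0.002155 × 0.7286 = 0.00157 kg/m³.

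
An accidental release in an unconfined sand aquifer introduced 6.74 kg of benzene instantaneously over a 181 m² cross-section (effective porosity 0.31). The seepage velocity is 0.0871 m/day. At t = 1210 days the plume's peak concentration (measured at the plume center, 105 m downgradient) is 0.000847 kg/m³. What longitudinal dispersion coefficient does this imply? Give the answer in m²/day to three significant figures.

1.32 m²/day

At the plume center C_max = M/(n_e·A·√(4πDt)), so D = M²/(4πt·(n_e·A·C_max)²).
n_e·A·C_max = 0.31 × 181 × 0.000847 = 0.04753 kg/m.
D = 6.74²/(4π × 1210 × 0.04753²) = 1.32 m²/day.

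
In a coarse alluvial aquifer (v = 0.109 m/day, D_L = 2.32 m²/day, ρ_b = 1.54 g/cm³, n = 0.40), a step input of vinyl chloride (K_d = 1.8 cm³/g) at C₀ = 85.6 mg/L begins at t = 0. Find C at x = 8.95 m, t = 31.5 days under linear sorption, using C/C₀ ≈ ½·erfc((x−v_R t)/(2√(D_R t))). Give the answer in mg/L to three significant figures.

Retardation factor R = 1 + ρ_b·K_d/n = 1 + 1.54 × 1.8/0.40 = 7.930.
Sorption retards both mechanisms: v_R = v/R = 0.01375 m/day, D_R = D/R = 0.2926 m²/day.
v_R·t = 0.01375 × 31.5 = 0.433125 m; 2√(D_R t) = 6.072 m; argument = (8.95 − 0.433125)/6.072 = 1.403.
C = C₀ × ½·erfc(1.403) = 85.6 × 0.02362 = 2.02 mg/L.

2.02 mg/L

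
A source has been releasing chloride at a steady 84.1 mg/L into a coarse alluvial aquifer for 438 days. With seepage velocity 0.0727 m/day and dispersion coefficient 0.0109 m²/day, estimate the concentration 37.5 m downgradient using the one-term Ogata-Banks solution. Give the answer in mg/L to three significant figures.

For a continuous step input, C/C₀ ≈ ½·erfc((x−vt)/(2√(Dt))).
vt = 0.0727 × 438 = 31.8426 m and 2√(Dt) = 2√(0.0109 × 438) = 4.370 m.
Argument (x−vt)/(2√(Dt)) = (37.5 − 31.8426)/4.370 = 1.295; ½·erfc(1.295) = 0.03352.
C = 84.1 × 0.03352 = 2.82 mg/L.

2.82 mg/L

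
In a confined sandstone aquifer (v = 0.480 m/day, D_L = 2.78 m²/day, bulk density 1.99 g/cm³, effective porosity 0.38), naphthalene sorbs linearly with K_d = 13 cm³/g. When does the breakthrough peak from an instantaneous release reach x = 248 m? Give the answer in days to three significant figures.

Retardation factor R = 1 + ρ_b·K_d/n = 1 + 1.99 × 13/0.38 = 69.08.
Sorption retards both mechanisms: v_R = v/R = 0.006948 m/day, D_R = D/R = 0.04024 m²/day.
Peak time from v_R²t² + 2D_R t − x² = 0: t = (√(D_R² + v_R²x²) − D_R)/v_R².
√(D_R² + v_R²x²) = √(0.04024² + 0.006948² × 248²) = 1.724; v_R² = 4.827e-05.
t = (1.724 − 0.04024)/4.827e-05 = 34900 days.

34900 days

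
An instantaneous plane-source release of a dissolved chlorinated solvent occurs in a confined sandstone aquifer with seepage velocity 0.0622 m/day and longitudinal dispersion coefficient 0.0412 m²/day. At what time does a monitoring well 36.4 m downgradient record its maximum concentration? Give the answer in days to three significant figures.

For the 1D instantaneous-source solution, setting ∂C/∂t = 0 at fixed x gives v²t² + 2Dt − x² = 0, so t = (√(D² + v²x²) − D)/v².
√(D² + v²x²) = √(0.0412² + 0.0622² × 36.4²) = 2.264; v² = 0.00386884.
t = (2.264 − 0.0412)/0.00386884 = 575 days (vs. the pure-advection estimate x/v = 585 d).

575 days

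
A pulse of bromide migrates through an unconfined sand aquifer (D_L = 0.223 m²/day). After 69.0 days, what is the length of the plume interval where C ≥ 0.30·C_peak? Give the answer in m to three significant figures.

17.2 m

The plume is Gaussian with σ = √(2Dt) = √(2 × 0.223 × 69.0) = 5.547 m.
C/C_peak = exp(−Δx²/(2σ²)) = 0.30 ⇒ Δx = σ·√(−2 ln 0.30) = 5.547 × 1.552 = 8.609 m.
Width = 2Δx = 17.2 m.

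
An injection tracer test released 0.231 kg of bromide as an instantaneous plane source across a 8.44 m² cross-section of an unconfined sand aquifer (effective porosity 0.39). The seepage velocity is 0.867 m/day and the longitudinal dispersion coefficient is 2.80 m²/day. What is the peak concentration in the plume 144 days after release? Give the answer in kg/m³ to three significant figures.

0.000986 kg/m³

The peak of an instantaneous 1D plume sits at x = vt; there the Gaussian factor is 1 and C_max = M/(n_e·A·√(4πDt)), where n_e·A is the pore area the mass is dissolved in.
√(4πDt) = √(4π × 2.80 × 144) = 71.18 m, so C_max = 0.231/(0.39 × 8.44 × 71.18) = 0.000986 kg/m³.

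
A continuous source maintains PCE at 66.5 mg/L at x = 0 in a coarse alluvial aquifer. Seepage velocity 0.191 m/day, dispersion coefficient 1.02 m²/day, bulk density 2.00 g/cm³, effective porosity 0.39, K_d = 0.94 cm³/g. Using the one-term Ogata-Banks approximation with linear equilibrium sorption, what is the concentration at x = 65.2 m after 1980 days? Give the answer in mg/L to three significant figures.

33.0 mg/L

Retardation factor R = 1 + ρ_b·K_d/n = 1 + 2.00 × 0.94/0.39 = 5.821.
Sorption retards both mechanisms: v_R = v/R = 0.03281 m/day, D_R = D/R = 0.1752 m²/day.
v_R·t = 0.03281 × 1980 = 64.9638 m; 2√(D_R t) = 37.25 m; argument = (65.2 − 64.9638)/37.25 = 0.006341.
C = C₀ × ½·erfc(0.006341) = 66.5 × 0.4964 = 33.0 mg/L.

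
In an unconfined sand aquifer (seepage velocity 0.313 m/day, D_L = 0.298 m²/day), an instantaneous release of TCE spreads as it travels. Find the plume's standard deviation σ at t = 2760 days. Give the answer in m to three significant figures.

Dispersive spreading gives a Gaussian with σ² = 2Dt; advection only shifts the center.
σ = √(2 × 0.298 × 2760) = 40.6 m.

40.6 m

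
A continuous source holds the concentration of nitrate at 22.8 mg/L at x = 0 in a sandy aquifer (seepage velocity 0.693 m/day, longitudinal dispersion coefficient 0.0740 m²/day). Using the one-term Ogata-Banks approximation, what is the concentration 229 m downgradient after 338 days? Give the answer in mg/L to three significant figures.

For a continuous step input, C/C₀ ≈ ½·erfc((x−vt)/(2√(Dt))).
vt = 0.693 × 338 = 234.234 m and 2√(Dt) = 2√(0.0740 × 338) = 10.00 m.
Argument (x−vt)/(2√(Dt)) = (229 − 234.234)/10.00 = -0.5234; ½·erfc(-0.5234) = 0.7704.
C = 22.8 × 0.7704 = 17.6 mg/L.

17.6 mg/L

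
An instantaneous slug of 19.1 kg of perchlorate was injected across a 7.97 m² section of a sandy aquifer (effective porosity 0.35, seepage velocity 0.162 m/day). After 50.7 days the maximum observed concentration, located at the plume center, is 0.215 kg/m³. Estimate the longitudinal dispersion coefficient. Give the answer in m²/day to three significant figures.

1.59 m²/day

At the plume center C_max = M/(n_e·A·√(4πDt)), so D = M²/(4πt·(n_e·A·C_max)²).
n_e·A·C_max = 0.35 × 7.97 × 0.215 = 0.5997 kg/m.
D = 19.1²/(4π × 50.7 × 0.5997²) = 1.59 m²/day.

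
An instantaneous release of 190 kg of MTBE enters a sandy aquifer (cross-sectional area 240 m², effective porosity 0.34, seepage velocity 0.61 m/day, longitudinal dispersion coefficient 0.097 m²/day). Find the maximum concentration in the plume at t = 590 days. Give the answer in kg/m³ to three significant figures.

The peak of an instantaneous 1D plume sits at x = vt; there the Gaussian factor is 1 and C_max = M/(n_e·A·√(4πDt)), where n_e·A is the pore area the mass is dissolved in.
√(4πDt) = √(4π × 0.097 × 590) = 26.82 m, so C_max = 190/(0.34 × 240 × 26.82) = 0.0868 kg/m³.

0.0868 kg/m³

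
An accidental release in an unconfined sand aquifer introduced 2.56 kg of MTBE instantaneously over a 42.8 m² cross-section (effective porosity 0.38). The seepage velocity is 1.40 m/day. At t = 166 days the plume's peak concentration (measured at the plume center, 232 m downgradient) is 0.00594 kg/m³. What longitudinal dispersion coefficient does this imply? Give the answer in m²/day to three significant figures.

0.337 m²/day

At the plume center C_max = M/(n_e·A·√(4πDt)), so D = M²/(4πt·(n_e·A·C_max)²).
n_e·A·C_max = 0.38 × 42.8 × 0.00594 = 0.09661 kg/m.
D = 2.56²/(4π × 166 × 0.09661²) = 0.337 m²/day.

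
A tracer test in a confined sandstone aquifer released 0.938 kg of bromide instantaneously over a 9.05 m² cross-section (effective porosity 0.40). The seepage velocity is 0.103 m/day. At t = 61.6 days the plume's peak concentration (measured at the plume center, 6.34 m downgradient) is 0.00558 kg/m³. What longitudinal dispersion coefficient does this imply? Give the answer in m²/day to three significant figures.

At the plume center C_max = M/(n_e·A·√(4πDt)), so D = M²/(4πt·(n_e·A·C_max)²).
n_e·A·C_max = 0.40 × 9.05 × 0.00558 = 0.02020 kg/m.
D = 0.938²/(4π × 61.6 × 0.02020²) = 2.79 m²/day.

2.79 m²/day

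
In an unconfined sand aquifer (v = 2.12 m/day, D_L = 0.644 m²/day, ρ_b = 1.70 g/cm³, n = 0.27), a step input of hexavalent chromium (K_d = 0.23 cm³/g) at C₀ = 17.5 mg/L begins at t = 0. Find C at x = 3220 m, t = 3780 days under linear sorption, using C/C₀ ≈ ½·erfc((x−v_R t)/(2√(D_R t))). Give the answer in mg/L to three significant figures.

Retardation factor R = 1 + ρ_b·K_d/n = 1 + 1.70 × 0.23/0.27 = 2.448.
Sorption retards both mechanisms: v_R = v/R = 0.8660 m/day, D_R = D/R = 0.2631 m²/day.
v_R·t = 0.8660 × 3780 = 3273.48 m; 2√(D_R t) = 63.07 m; argument = (3220 − 3273.48)/63.07 = -0.8479.
C = C₀ × ½·erfc(-0.8479) = 17.5 × 0.8848 = 15.5 mg/L.

15.5 mg/L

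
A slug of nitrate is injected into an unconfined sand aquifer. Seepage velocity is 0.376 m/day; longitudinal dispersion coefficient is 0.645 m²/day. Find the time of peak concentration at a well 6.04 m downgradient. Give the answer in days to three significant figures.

For the 1D instantaneous-source solution, setting ∂C/∂t = 0 at fixed x gives v²t² + 2Dt − x² = 0, so t = (√(D² + v²x²) − D)/v².
√(D² + v²x²) = √(0.645² + 0.376² × 6.04²) = 2.361; v² = 0.141376.
t = (2.361 − 0.645)/0.141376 = 12.1 days (vs. the pure-advection estimate x/v = 16.1 d).

12.1 days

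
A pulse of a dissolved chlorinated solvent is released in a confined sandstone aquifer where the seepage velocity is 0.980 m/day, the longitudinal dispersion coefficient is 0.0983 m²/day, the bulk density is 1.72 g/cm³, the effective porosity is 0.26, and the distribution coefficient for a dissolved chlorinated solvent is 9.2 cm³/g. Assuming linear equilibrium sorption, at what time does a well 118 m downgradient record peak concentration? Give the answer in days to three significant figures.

Retardation factor R = 1 + ρ_b·K_d/n = 1 + 1.72 × 9.2/0.26 = 61.86.
Sorption retards both mechanisms: v_R = v/R = 0.01584 m/day, D_R = D/R = 0.001589 m²/day.
Peak time from v_R²t² + 2D_R t − x² = 0: t = (√(D_R² + v_R²x²) − D_R)/v_R².
√(D_R² + v_R²x²) = √(0.001589² + 0.01584² × 118²) = 1.869; v_R² = 0.0002509.
t = (1.869 − 0.001589)/0.0002509 = 7440 days.

7440 days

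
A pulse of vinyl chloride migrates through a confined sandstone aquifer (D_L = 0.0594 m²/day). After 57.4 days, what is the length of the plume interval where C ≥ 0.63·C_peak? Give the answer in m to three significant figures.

5.02 m

The plume is Gaussian with σ = √(2Dt) = √(2 × 0.0594 × 57.4) = 2.611 m.
C/C_peak = exp(−Δx²/(2σ²)) = 0.63 ⇒ Δx = σ·√(−2 ln 0.63) = 2.611 × 0.9613 = 2.510 m.
Width = 2Δx = 5.02 m.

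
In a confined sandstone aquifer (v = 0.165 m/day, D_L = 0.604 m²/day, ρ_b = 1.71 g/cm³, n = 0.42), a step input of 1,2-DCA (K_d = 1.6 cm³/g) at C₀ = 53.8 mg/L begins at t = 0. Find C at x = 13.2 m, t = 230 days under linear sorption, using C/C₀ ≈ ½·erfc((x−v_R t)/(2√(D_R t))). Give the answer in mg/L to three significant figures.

4.85 mg/L

Retardation factor R = 1 + ρ_b·K_d/n = 1 + 1.71 × 1.6/0.42 = 7.514.
Sorption retards both mechanisms: v_R = v/R = 0.02196 m/day, D_R = D/R = 0.08038 m²/day.
v_R·t = 0.02196 × 230 = 5.0508 m; 2√(D_R t) = 8.599 m; argument = (13.2 − 5.0508)/8.599 = 0.9477.
C = C₀ × ½·erfc(0.9477) = 53.8 × 0.09008 = 4.85 mg/L.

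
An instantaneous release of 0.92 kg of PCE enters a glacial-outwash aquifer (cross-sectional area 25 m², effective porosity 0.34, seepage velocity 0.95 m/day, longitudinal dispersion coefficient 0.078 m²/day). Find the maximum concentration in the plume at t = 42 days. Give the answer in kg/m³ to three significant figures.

0.0169 kg/m³

The peak of an instantaneous 1D plume sits at x = vt; there the Gaussian factor is 1 and C_max = M/(n_e·A·√(4πDt)), where n_e·A is the pore area the mass is dissolved in.
√(4πDt) = √(4π × 0.078 × 42) = 6.416 m, so C_max = 0.92/(0.34 × 25 × 6.416) = 0.0169 kg/m³.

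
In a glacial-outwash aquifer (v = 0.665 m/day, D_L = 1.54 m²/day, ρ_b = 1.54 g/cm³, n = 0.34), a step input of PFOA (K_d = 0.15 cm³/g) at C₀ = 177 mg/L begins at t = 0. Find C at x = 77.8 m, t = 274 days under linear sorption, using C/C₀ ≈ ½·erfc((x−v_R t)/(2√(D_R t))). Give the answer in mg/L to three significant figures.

Retardation factor R = 1 + ρ_b·K_d/n = 1 + 1.54 × 0.15/0.34 = 1.679.
Sorption retards both mechanisms: v_R = v/R = 0.3961 m/day, D_R = D/R = 0.9172 m²/day.
v_R·t = 0.3961 × 274 = 108.5314 m; 2√(D_R t) = 31.71 m; argument = (77.8 − 108.5314)/31.71 = -0.9691.
C = C₀ × ½·erfc(-0.9691) = 177 × 0.9147 = 162 mg/L.

162 mg/L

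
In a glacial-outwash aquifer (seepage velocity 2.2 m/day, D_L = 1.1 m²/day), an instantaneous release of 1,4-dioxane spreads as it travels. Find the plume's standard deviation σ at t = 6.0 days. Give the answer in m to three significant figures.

Dispersive spreading gives a Gaussian with σ² = 2Dt; advection only shifts the center.
σ = √(2 × 1.1 × 6.0) = 3.63 m.

3.63 m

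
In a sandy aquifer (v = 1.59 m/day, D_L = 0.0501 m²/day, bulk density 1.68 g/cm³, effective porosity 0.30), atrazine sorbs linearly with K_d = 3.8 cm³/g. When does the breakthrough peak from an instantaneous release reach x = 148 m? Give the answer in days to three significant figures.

Retardation factor R = 1 + ρ_b·K_d/n = 1 + 1.68 × 3.8/0.30 = 22.28.
Sorption retards both mechanisms: v_R = v/R = 0.07136 m/day, D_R = D/R = 0.002249 m²/day.
Peak time from v_R²t² + 2D_R t − x² = 0: t = (√(D_R² + v_R²x²) − D_R)/v_R².
√(D_R² + v_R²x²) = √(0.002249² + 0.07136² × 148²) = 10.56; v_R² = 0.005092.
t = (10.56 − 0.002249)/0.005092 = 2070 days.

2070 days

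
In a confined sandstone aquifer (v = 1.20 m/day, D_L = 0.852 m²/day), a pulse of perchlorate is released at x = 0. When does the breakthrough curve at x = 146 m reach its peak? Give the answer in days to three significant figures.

For the 1D instantaneous-source solution, setting ∂C/∂t = 0 at fixed x gives v²t² + 2Dt − x² = 0, so t = (√(D² + v²x²) − D)/v².
√(D² + v²x²) = √(0.852² + 1.20² × 146²) = 175.2; v² = 1.44.
t = (175.2 − 0.852)/1.44 = 121 days (vs. the pure-advection estimate x/v = 122 d).

121 days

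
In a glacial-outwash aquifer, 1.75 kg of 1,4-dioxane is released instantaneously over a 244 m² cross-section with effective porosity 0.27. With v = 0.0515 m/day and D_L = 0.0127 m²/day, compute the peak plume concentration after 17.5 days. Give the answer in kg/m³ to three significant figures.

The peak of an instantaneous 1D plume sits at x = vt; there the Gaussian factor is 1 and C_max = M/(n_e·A·√(4πDt)), where n_e·A is the pore area the mass is dissolved in.
√(4πDt) = √(4π × 0.0127 × 17.5) = 1.671 m, so C_max = 1.75/(0.27 × 244 × 1.671) = 0.0159 kg/m³.

0.0159 kg/m³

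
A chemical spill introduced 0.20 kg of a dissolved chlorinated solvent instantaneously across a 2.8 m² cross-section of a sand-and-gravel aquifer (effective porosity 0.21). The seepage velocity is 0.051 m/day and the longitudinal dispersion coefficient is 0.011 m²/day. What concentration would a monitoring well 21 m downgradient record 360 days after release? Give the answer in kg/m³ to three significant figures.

For an instantaneous plane source, C(x,t) = M/(n_e·A·√(4πDt)) · exp(−(x−vt)²/(4Dt)), with n_e·A the pore (flow) area.
Plume center vt = 0.051 × 360 = 18.36 m, so the well at 21 m is 2.64 m downgradient of the peak.
√(4πDt) = 7.054 m, giving peak height M/(n_e·A·√(4πDt)) = 0.20/(0.21 × 2.8 × 7.054) = 0.04822 kg/m³.
(x−vt)²/(4Dt) = (2.64)²/(4 × 0.011 × 360) = 0.4400; exp(−0.4400) = 0.6440.
C = 0.04822 × 0.6440 = 0.0311 kg/m³.

0.0311 kg/m³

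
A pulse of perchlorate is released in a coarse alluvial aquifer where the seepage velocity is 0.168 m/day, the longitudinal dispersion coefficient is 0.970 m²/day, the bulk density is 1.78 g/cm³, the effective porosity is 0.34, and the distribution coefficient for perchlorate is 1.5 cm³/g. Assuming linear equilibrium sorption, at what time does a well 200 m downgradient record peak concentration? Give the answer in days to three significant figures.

10200 days

Retardation factor R = 1 + ρ_b·K_d/n = 1 + 1.78 × 1.5/0.34 = 8.853.
Sorption retards both mechanisms: v_R = v/R = 0.01898 m/day, D_R = D/R = 0.1096 m²/day.
Peak time from v_R²t² + 2D_R t − x² = 0: t = (√(D_R² + v_R²x²) − D_R)/v_R².
√(D_R² + v_R²x²) = √(0.1096² + 0.01898² × 200²) = 3.798; v_R² = 0.0003602.
t = (3.798 − 0.1096)/0.0003602 = 10200 days.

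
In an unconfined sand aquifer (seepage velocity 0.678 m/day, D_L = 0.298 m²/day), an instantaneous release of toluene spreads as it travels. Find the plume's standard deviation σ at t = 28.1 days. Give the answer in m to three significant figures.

Dispersive spreading gives a Gaussian with σ² = 2Dt; advection only shifts the center.
σ = √(2 × 0.298 × 28.1) = 4.09 m.

4.09 m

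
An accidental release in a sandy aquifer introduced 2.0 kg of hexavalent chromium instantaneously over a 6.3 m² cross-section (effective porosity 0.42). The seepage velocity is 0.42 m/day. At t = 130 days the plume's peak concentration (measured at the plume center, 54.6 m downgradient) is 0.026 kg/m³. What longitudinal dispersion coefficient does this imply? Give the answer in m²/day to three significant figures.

0.517 m²/day

At the plume center C_max = M/(n_e·A·√(4πDt)), so D = M²/(4πt·(n_e·A·C_max)²).
n_e·A·C_max = 0.42 × 6.3 × 0.026 = 0.06880 kg/m.
D = 2.0²/(4π × 130 × 0.06880²) = 0.517 m²/day.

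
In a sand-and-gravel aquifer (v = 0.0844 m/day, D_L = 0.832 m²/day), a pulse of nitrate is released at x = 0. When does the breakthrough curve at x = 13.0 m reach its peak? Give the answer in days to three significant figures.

For the 1D instantaneous-source solution, setting ∂C/∂t = 0 at fixed x gives v²t² + 2Dt − x² = 0, so t = (√(D² + v²x²) − D)/v².
√(D² + v²x²) = √(0.832² + 0.0844² × 13.0²) = 1.377; v² = 0.00712336.
t = (1.377 − 0.832)/0.00712336 = 76.5 days (vs. the pure-advection estimate x/v = 154 d).

76.5 days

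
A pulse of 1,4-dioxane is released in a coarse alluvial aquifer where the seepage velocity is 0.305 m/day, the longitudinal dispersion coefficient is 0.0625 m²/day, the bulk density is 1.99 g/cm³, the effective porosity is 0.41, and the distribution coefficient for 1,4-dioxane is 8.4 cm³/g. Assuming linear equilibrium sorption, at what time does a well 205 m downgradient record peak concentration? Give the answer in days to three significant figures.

28000 days

Retardation factor R = 1 + ρ_b·K_d/n = 1 + 1.99 × 8.4/0.41 = 41.77.
Sorption retards both mechanisms: v_R = v/R = 0.007302 m/day, D_R = D/R = 0.001496 m²/day.
Peak time from v_R²t² + 2D_R t − x² = 0: t = (√(D_R² + v_R²x²) − D_R)/v_R².
√(D_R² + v_R²x²) = √(0.001496² + 0.007302² × 205²) = 1.497; v_R² = 5.332e-05.
t = (1.497 − 0.001496)/5.332e-05 = 28000 days.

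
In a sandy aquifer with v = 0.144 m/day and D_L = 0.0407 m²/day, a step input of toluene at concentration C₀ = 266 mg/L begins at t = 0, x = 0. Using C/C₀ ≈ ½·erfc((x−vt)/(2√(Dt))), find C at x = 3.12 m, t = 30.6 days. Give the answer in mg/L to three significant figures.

211 mg/L

For a continuous step input, C/C₀ ≈ ½·erfc((x−vt)/(2√(Dt))).
vt = 0.144 × 30.6 = 4.4064 m and 2√(Dt) = 2√(0.0407 × 30.6) = 2.232 m.
Argument (x−vt)/(2√(Dt)) = (3.12 − 4.4064)/2.232 = -0.5763; ½·erfc(-0.5763) = 0.7925.
C = 266 × 0.7925 = 211 mg/L.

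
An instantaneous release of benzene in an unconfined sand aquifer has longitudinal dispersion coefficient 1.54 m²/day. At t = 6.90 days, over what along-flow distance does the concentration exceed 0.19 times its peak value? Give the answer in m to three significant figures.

16.8 m

The plume is Gaussian with σ = √(2Dt) = √(2 × 1.54 × 6.90) = 4.610 m.
C/C_peak = exp(−Δx²/(2σ²)) = 0.19 ⇒ Δx = σ·√(−2 ln 0.19) = 4.610 × 1.822 = 8.399 m.
Width = 2Δx = 16.8 m.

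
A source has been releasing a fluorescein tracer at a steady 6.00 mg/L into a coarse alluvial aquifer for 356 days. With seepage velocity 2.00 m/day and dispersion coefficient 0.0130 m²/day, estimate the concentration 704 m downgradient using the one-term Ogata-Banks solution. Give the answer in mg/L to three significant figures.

5.97 mg/L

For a continuous step input, C/C₀ ≈ ½·erfc((x−vt)/(2√(Dt))).
vt = 2.00 × 356 = 712 m and 2√(Dt) = 2√(0.0130 × 356) = 4.303 m.
Argument (x−vt)/(2√(Dt)) = (704 − 712)/4.303 = -1.859; ½·erfc(-1.859) = 0.9957.
C = 6.00 × 0.9957 = 5.97 mg/L.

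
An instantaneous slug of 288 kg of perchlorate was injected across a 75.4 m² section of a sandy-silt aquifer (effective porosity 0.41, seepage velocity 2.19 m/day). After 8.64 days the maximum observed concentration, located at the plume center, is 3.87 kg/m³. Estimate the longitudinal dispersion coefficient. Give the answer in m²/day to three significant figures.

0.0534 m²/day

At the plume center C_max = M/(n_e·A·√(4πDt)), so D = M²/(4πt·(n_e·A·C_max)²).
n_e·A·C_max = 0.41 × 75.4 × 3.87 = 119.6 kg/m.
D = 288²/(4π × 8.64 × 119.6²) = 0.0534 m²/day.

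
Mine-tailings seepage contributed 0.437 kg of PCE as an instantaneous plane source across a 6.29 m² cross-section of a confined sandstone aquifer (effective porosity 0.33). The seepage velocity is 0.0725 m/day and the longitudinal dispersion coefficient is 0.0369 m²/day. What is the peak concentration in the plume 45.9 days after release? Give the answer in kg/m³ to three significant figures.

0.0456 kg/m³

The peak of an instantaneous 1D plume sits at x = vt; there the Gaussian factor is 1 and C_max = M/(n_e·A·√(4πDt)), where n_e·A is the pore area the mass is dissolved in.
√(4πDt) = √(4π × 0.0369 × 45.9) = 4.613 m, so C_max = 0.437/(0.33 × 6.29 × 4.613) = 0.0456 kg/m³.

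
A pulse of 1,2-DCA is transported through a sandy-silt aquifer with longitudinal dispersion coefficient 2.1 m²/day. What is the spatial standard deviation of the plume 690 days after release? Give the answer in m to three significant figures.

Dispersive spreading gives a Gaussian with σ² = 2Dt; advection only shifts the center.
σ = √(2 × 2.1 × 690) = 53.8 m.

53.8 m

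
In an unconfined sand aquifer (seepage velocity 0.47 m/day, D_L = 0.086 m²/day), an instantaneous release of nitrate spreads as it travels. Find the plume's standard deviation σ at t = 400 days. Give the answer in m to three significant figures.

Dispersive spreading gives a Gaussian with σ² = 2Dt; advection only shifts the center.
σ = √(2 × 0.086 × 400) = 8.29 m.

8.29 m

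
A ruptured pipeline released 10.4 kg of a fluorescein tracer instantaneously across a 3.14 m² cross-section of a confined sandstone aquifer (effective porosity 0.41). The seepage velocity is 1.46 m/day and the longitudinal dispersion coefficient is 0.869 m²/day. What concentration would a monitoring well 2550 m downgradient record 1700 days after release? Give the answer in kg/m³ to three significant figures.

0.0271 kg/m³

For an instantaneous plane source, C(x,t) = M/(n_e·A·√(4πDt)) · exp(−(x−vt)²/(4Dt)), with n_e·A the pore (flow) area.
Plume center vt = 1.46 × 1700 = 2482 m, so the well at 2550 m is 68 m downgradient of the peak.
√(4πDt) = 136.3 m, giving peak height M/(n_e·A·√(4πDt)) = 10.4/(0.41 × 3.14 × 136.3) = 0.05927 kg/m³.
(x−vt)²/(4Dt) = (68)²/(4 × 0.869 × 1700) = 0.7825; exp(−0.7825) = 0.4573.
C = 0.05927 × 0.4573 = 0.0271 kg/m³.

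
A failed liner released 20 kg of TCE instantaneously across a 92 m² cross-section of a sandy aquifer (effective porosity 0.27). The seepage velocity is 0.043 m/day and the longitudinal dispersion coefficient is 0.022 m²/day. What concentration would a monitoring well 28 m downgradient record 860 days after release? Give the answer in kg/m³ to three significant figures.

0.0180 kg/m³

For an instantaneous plane source, C(x,t) = M/(n_e·A·√(4πDt)) · exp(−(x−vt)²/(4Dt)), with n_e·A the pore (flow) area.
Plume center vt = 0.043 × 860 = 36.98 m, so the well at 28 m is 8.98 m upgradient of the peak.
√(4πDt) = 15.42 m, giving peak height M/(n_e·A·√(4πDt)) = 20/(0.27 × 92 × 15.42) = 0.05221 kg/m³.
(x−vt)²/(4Dt) = (-8.98)²/(4 × 0.022 × 860) = 1.066; exp(−1.066) = 0.3444.
C = 0.05221 × 0.3444 = 0.0180 kg/m³.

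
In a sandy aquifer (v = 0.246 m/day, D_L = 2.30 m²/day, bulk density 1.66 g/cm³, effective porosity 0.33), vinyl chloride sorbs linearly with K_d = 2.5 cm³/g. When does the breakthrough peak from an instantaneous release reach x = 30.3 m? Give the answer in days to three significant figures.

1230 days

Retardation factor R = 1 + ρ_b·K_d/n = 1 + 1.66 × 2.5/0.33 = 13.58.
Sorption retards both mechanisms: v_R = v/R = 0.01811 m/day, D_R = D/R = 0.1694 m²/day.
Peak time from v_R²t² + 2D_R t − x² = 0: t = (√(D_R² + v_R²x²) − D_R)/v_R².
√(D_R² + v_R²x²) = √(0.1694² + 0.01811² × 30.3²) = 0.5743; v_R² = 0.0003280.
t = (0.5743 − 0.1694)/0.0003280 = 1230 days.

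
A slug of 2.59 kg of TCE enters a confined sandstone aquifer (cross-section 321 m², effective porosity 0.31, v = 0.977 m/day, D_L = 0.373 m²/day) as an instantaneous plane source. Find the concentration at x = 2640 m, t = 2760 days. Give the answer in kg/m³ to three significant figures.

For an instantaneous plane source, C(x,t) = M/(n_e·A·√(4πDt)) · exp(−(x−vt)²/(4Dt)), with n_e·A the pore (flow) area.
Plume center vt = 0.977 × 2760 = 2696.52 m, so the well at 2640 m is 56.52 m upgradient of the peak.
√(4πDt) = 113.7 m, giving peak height M/(n_e·A·√(4πDt)) = 2.59/(0.31 × 321 × 113.7) = 0.0002289 kg/m³.
(x−vt)²/(4Dt) = (-56.52)²/(4 × 0.373 × 2760) = 0.7758; exp(−0.7758) = 0.4603.
C = 0.0002289 × 0.4603 = 0.000105 kg/m³.

0.000105 kg/m³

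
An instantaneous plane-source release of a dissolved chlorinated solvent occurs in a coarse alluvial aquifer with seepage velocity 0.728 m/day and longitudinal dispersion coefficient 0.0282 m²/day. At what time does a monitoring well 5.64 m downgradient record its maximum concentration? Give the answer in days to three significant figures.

For the 1D instantaneous-source solution, setting ∂C/∂t = 0 at fixed x gives v²t² + 2Dt − x² = 0, so t = (√(D² + v²x²) − D)/v².
√(D² + v²x²) = √(0.0282² + 0.728² × 5.64²) = 4.106; v² = 0.529984.
t = (4.106 − 0.0282)/0.529984 = 7.69 days (vs. the pure-advection estimate x/v = 7.75 d).

7.69 days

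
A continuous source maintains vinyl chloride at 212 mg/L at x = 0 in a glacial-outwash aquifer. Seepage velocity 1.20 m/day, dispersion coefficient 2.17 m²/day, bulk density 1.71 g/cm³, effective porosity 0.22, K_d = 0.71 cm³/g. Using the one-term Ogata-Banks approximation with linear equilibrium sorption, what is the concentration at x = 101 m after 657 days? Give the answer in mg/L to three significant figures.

176 mg/L

Retardation factor R = 1 + ρ_b·K_d/n = 1 + 1.71 × 0.71/0.22 = 6.519.
Sorption retards both mechanisms: v_R = v/R = 0.1841 m/day, D_R = D/R = 0.3329 m²/day.
v_R·t = 0.1841 × 657 = 120.9537 m; 2√(D_R t) = 29.58 m; argument = (101 − 120.9537)/29.58 = -0.6746.
C = C₀ × ½·erfc(-0.6746) = 212 × 0.8300 = 176 mg/L.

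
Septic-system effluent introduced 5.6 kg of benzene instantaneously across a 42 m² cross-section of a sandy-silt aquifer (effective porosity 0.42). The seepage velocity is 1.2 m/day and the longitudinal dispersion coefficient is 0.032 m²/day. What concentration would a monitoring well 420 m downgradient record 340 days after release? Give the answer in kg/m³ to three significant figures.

0.000993 kg/m³

For an instantaneous plane source, C(x,t) = M/(n_e·A·√(4πDt)) · exp(−(x−vt)²/(4Dt)), with n_e·A the pore (flow) area.
Plume center vt = 1.2 × 340 = 408 m, so the well at 420 m is 12 m downgradient of the peak.
√(4πDt) = 11.69 m, giving peak height M/(n_e·A·√(4πDt)) = 5.6/(0.42 × 42 × 11.69) = 0.02716 kg/m³.
(x−vt)²/(4Dt) = (12)²/(4 × 0.032 × 340) = 3.309; exp(−3.309) = 0.03655.
C = 0.02716 × 0.03655 = 0.000993 kg/m³.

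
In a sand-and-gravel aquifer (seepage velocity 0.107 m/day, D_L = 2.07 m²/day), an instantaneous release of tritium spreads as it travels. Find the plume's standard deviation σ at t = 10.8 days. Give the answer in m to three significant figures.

6.69 m

Dispersive spreading gives a Gaussian with σ² = 2Dt; advection only shifts the center.
σ = √(2 × 2.07 × 10.8) = 6.69 m.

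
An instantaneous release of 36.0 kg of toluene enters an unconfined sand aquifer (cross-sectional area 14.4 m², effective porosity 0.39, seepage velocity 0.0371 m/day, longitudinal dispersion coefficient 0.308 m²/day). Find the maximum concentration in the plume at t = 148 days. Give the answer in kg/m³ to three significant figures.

0.268 kg/m³

The peak of an instantaneous 1D plume sits at x = vt; there the Gaussian factor is 1 and C_max = M/(n_e·A·√(4πDt)), where n_e·A is the pore area the mass is dissolved in.
√(4πDt) = √(4π × 0.308 × 148) = 23.93 m, so C_max = 36.0/(0.39 × 14.4 × 23.93) = 0.268 kg/m³.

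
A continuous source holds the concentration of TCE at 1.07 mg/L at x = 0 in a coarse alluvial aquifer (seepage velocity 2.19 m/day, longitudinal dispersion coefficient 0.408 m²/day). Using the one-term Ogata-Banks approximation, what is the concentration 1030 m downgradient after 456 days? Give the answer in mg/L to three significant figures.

For a continuous step input, C/C₀ ≈ ½·erfc((x−vt)/(2√(Dt))).
vt = 2.19 × 456 = 998.64 m and 2√(Dt) = 2√(0.408 × 456) = 27.28 m.
Argument (x−vt)/(2√(Dt)) = (1030 − 998.64)/27.28 = 1.150; ½·erfc(1.150) = 0.05194.
C = 1.07 × 0.05194 = 0.0556 mg/L.

0.0556 mg/L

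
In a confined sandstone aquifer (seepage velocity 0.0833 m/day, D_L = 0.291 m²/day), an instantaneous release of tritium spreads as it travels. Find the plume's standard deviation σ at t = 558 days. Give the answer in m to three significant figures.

Dispersive spreading gives a Gaussian with σ² = 2Dt; advection only shifts the center.
σ = √(2 × 0.291 × 558) = 18.0 m.

18.0 m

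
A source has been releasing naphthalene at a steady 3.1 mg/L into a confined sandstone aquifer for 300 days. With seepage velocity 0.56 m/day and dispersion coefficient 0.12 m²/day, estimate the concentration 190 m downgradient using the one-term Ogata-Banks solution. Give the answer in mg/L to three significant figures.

For a continuous step input, C/C₀ ≈ ½·erfc((x−vt)/(2√(Dt))).
vt = 0.56 × 300 = 168 m and 2√(Dt) = 2√(0.12 × 300) = 12.00 m.
Argument (x−vt)/(2√(Dt)) = (190 − 168)/12.00 = 1.833; ½·erfc(1.833) = 0.004767.
C = 3.1 × 0.004767 = 0.0148 mg/L.

0.0148 mg/L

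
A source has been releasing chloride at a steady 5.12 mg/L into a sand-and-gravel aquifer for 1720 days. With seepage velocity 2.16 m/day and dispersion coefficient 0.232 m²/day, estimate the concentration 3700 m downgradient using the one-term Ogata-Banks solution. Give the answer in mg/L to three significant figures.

3.61 mg/L

For a continuous step input, C/C₀ ≈ ½·erfc((x−vt)/(2√(Dt))).
vt = 2.16 × 1720 = 3715.2 m and 2√(Dt) = 2√(0.232 × 1720) = 39.95 m.
Argument (x−vt)/(2√(Dt)) = (3700 − 3715.2)/39.95 = -0.3805; ½·erfc(-0.3805) = 0.7047.
C = 5.12 × 0.7047 = 3.61 mg/L.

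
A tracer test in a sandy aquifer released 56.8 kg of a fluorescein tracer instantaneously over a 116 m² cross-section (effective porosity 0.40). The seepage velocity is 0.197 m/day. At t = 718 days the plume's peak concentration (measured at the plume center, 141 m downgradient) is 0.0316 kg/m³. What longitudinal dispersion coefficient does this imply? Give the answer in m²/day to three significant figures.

At the plume center C_max = M/(n_e·A·√(4πDt)), so D = M²/(4πt·(n_e·A·C_max)²).
n_e·A·C_max = 0.40 × 116 × 0.0316 = 1.466 kg/m.
D = 56.8²/(4π × 718 × 1.466²) = 0.166 m²/day.

0.166 m²/day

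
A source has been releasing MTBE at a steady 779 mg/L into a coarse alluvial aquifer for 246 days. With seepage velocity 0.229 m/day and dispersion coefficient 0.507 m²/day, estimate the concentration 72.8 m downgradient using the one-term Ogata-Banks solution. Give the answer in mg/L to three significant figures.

For a continuous step input, C/C₀ ≈ ½·erfc((x−vt)/(2√(Dt))).
vt = 0.229 × 246 = 56.334 m and 2√(Dt) = 2√(0.507 × 246) = 22.34 m.
Argument (x−vt)/(2√(Dt)) = (72.8 − 56.334)/22.34 = 0.7371; ½·erfc(0.7371) = 0.1486.
C = 779 × 0.1486 = 116 mg/L.

116 mg/L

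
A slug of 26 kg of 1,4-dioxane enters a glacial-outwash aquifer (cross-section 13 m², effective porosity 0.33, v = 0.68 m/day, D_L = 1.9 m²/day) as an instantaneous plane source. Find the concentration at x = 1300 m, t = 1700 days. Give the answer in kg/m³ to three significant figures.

0.00604 kg/m³

For an instantaneous plane source, C(x,t) = M/(n_e·A·√(4πDt)) · exp(−(x−vt)²/(4Dt)), with n_e·A the pore (flow) area.
Plume center vt = 0.68 × 1700 = 1156 m, so the well at 1300 m is 144 m downgradient of the peak.
√(4πDt) = 201.5 m, giving peak height M/(n_e·A·√(4πDt)) = 26/(0.33 × 13 × 201.5) = 0.03008 kg/m³.
(x−vt)²/(4Dt) = (144)²/(4 × 1.9 × 1700) = 1.605; exp(−1.605) = 0.2009.
C = 0.03008 × 0.2009 = 0.00604 kg/m³.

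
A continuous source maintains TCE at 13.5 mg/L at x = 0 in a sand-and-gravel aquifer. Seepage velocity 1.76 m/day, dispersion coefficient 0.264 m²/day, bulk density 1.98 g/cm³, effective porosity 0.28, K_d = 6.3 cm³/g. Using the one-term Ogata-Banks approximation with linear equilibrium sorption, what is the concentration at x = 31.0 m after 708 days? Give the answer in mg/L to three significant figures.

Retardation factor R = 1 + ρ_b·K_d/n = 1 + 1.98 × 6.3/0.28 = 45.55.
Sorption retards both mechanisms: v_R = v/R = 0.03864 m/day, D_R = D/R = 0.005796 m²/day.
v_R·t = 0.03864 × 708 = 27.35712 m; 2√(D_R t) = 4.051 m; argument = (31.0 − 27.35712)/4.051 = 0.8993.
C = C₀ × ½·erfc(0.8993) = 13.5 × 0.1017 = 1.37 mg/L.

1.37 mg/L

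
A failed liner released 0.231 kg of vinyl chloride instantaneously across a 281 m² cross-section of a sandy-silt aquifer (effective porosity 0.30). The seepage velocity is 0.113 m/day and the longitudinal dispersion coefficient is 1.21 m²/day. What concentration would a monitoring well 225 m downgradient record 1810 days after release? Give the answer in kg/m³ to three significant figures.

For an instantaneous plane source, C(x,t) = M/(n_e·A·√(4πDt)) · exp(−(x−vt)²/(4Dt)), with n_e·A the pore (flow) area.
Plume center vt = 0.113 × 1810 = 204.53 m, so the well at 225 m is 20.47 m downgradient of the peak.
√(4πDt) = 165.9 m, giving peak height M/(n_e·A·√(4πDt)) = 0.231/(0.30 × 281 × 165.9) = 1.652e-05 kg/m³.
(x−vt)²/(4Dt) = (20.47)²/(4 × 1.21 × 1810) = 0.04783; exp(−0.04783) = 0.9533.
C = 1.652e-05 × 0.9533 = 1.57e-05 kg/m³.

1.57e-05 kg/m³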